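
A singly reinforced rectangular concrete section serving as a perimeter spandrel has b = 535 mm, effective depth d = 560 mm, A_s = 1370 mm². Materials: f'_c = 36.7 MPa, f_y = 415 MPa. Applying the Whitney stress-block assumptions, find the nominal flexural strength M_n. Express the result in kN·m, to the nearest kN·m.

M_n ≈ 309 kN·m

T = A_s f_y = 1370 × 415 = 568550 N = 568.55 kN.
From C = T: a = T/(0.85 f'_c b) = 568550/(0.85 × 36.7 × 535) = 34.07 mm.
M_n = T(d − a/2) = 568.55 kN × (560 − 17.035) mm = 308.70 kN·m.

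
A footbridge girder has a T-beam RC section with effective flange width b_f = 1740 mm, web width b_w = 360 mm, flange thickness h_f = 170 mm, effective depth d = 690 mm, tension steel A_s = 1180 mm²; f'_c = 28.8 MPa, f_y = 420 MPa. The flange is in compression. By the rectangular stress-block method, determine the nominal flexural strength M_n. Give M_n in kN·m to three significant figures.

M_n ≈ 339 kN·m

Tension: T = A_s f_y = 1180 × 420 = 495600 N.
Try a within the flange: a = T/(0.85 f'_c b_f) = 495600/(0.85 × 28.8 × 1740) = 11.64 mm.
Since a = 11.64 ≤ h_f = 170 mm, the stress block lies entirely in the flange; analyse as a rectangular beam of width b_f.
M_n = T(d − a/2) = 495600 × (690 − 5.82) = 339.08 × 10⁶ N·mm.
M_n = 339.08 kN·m.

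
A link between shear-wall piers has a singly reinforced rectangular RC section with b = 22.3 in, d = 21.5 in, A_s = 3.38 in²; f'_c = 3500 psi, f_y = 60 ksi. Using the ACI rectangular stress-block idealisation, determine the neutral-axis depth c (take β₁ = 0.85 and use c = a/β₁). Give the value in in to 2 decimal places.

c ≈ 3.60 in

T = A_s f_y = 3.38 × 60 = 202.8 kips.
a = T/(0.85 f'_c b) = 202.8/(0.85 × 3.5 × 22.3) = 3.0569 in.
With β₁ = 0.85, c = a/β₁ = 3.0569/0.85 = 3.60 in.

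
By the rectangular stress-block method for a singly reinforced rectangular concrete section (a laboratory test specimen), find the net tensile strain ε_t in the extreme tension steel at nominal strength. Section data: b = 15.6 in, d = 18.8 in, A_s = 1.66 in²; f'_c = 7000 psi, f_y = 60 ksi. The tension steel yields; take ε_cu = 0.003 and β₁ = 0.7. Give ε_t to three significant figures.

a = A_s f_y/(0.85 f'_c b) = 1.073 in.
β₁ = 0.7, so c = a/β₁ = 1.073/0.7 = 1.533 in.
From the linear strain diagram with ε_cu = 0.003: ε_t = 0.003 (d − c)/c = 0.003 × (18.8 − 1.533)/1.533 = 0.0338.
Since ε_t ≥ 0.005, the section is tension-controlled.

ε_t ≈ 0.0338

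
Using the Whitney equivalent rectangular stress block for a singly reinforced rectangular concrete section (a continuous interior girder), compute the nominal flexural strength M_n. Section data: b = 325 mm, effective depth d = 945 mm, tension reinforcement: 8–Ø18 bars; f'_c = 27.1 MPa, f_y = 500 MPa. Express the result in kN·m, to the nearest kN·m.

M_n ≈ 891 kN·m

A_s = 8 × 254 = 2032 mm².
T = A_s f_y = 2032 × 500 = 1016000 N = 1016 kN.
From C = T: a = T/(0.85 f'_c b) = 1016000/(0.85 × 27.1 × 325) = 135.71 mm.
M_n = T(d − a/2) = 1016 kN × (945 − 67.855) mm = 891.18 kN·m.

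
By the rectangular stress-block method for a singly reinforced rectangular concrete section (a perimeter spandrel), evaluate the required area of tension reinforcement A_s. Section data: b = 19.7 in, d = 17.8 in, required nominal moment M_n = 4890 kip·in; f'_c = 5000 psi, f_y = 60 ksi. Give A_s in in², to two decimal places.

From M_n = 0.85 f'_c a b (d − a/2):
a = d − √(d² − 2M_n/(0.85 f'_c b)) = 17.8 − √(17.8² − 2 × 4890/(0.85 × 5 × 19.7)) = 3.657 in.
A_s = 0.85 f'_c a b / f_y = 0.85 × 5 × 3.657 × 19.7 / 60 = 5.103 in².

A_s ≈ 5.10 in²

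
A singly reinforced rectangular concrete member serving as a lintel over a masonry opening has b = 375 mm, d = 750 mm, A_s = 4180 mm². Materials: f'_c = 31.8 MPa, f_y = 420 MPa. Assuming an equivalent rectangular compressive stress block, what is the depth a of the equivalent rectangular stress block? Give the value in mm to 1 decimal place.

T = A_s f_y = 4180 × 420 = 1755600 N = 1755.6 kN.
Setting C = 0.85 f'_c a b equal to T: a = 1755600/(0.85 × 31.8 × 375) = 173.2 mm.

a ≈ 173.2 mm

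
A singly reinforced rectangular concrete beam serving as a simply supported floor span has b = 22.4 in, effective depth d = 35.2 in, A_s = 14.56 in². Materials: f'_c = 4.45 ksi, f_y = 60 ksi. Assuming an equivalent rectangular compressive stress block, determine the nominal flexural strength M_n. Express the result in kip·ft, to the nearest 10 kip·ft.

T = A_s f_y = 14.56 × 60 = 873.6 kips.
a = T/(0.85 f'_c b) = 873.6/(0.85 × 4.45 × 22.4) = 10.311 in.
M_n = T(d − a/2) = 873.6 × (35.2 − 5.1555) = 26246.9 kip·in = 26246.9/12 = 2187.24 kip·ft.

M_n ≈ 2190 kip·ft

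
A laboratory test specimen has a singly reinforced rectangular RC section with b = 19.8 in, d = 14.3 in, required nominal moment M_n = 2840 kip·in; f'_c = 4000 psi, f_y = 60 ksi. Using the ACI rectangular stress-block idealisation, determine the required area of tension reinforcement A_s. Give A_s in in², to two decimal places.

From M_n = 0.85 f'_c a b (d − a/2):
a = d − √(d² − 2M_n/(0.85 f'_c b)) = 14.3 − √(14.3² − 2 × 2840/(0.85 × 4 × 19.8)) = 3.340 in.
A_s = 0.85 f'_c a b / f_y = 0.85 × 4 × 3.340 × 19.8 / 60 = 3.747 in².

A_s ≈ 3.75 in²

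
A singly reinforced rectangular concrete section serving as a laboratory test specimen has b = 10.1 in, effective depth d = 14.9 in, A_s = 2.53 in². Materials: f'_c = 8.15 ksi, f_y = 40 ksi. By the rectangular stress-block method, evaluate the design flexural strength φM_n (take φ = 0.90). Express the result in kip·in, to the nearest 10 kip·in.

φM_n ≈ 1290 kip·in

T = A_s f_y = 2.53 × 40 = 101.2 kips.
a = T/(0.85 f'_c b) = 101.2/(0.85 × 8.15 × 10.1) = 1.446 in.
M_n = T(d − a/2) = 101.2 × (14.9 − 0.723) = 1434.7 kip·in.
φM_n = 0.90 × 1434.7 = 1291.2 kip·in.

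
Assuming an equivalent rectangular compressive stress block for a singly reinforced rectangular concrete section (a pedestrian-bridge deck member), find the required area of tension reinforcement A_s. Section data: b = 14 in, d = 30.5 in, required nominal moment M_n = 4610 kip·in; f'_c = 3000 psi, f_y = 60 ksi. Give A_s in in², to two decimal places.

From M_n = 0.85 f'_c a b (d − a/2):
a = d − √(d² − 2M_n/(0.85 f'_c b)) = 30.5 − √(30.5² − 2 × 4610/(0.85 × 3 × 14)) = 4.577 in.
A_s = 0.85 f'_c a b / f_y = 0.85 × 3 × 4.577 × 14 / 60 = 2.723 in².

A_s ≈ 2.72 in²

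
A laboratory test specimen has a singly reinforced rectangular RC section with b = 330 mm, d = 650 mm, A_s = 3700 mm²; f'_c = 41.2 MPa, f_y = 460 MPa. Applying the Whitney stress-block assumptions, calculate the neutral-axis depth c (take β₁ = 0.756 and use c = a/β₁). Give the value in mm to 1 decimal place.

c ≈ 194.8 mm

T = A_s f_y = 3700 × 460 = 1702000 N = 1702 kN.
Setting C = 0.85 f'_c a b equal to T: a = 1702000/(0.85 × 41.2 × 330) = 147.275 mm.
With β₁ = 0.756, c = a/β₁ = 147.275/0.756 = 194.8 mm.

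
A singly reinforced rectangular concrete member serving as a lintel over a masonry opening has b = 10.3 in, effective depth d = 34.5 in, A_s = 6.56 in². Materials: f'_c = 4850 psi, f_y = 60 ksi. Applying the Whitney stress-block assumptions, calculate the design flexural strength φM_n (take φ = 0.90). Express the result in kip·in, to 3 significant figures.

T = A_s f_y = 6.56 × 60 = 393.6 kips.
a = T/(0.85 f'_c b) = 393.6/(0.85 × 4.85 × 10.3) = 9.270 in.
M_n = T(d − a/2) = 393.6 × (34.5 − 4.635) = 11754.9 kip·in.
φM_n = 0.90 × 11754.9 = 10579.4 kip·in.

φM_n ≈ 10600 kip·in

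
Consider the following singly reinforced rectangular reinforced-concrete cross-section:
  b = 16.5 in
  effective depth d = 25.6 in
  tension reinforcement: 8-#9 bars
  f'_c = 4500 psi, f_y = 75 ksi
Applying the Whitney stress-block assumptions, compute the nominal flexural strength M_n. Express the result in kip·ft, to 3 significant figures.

M_n ≈ 1040 kip·ft

A_s = 8 × 1 = 8 in².
T = A_s f_y = 8 × 75 = 600 kips.
a = T/(0.85 f'_c b) = 600/(0.85 × 4.5 × 16.5) = 9.507 in.
M_n = T(d − a/2) = 600 × (25.6 − 4.7535) = 12507.9 kip·in = 12507.9/12 = 1042.33 kip·ft.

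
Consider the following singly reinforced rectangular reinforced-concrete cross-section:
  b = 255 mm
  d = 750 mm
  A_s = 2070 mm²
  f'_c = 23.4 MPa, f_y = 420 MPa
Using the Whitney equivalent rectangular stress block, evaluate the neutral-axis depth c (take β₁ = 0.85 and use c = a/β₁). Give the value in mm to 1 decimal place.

c ≈ 201.7 mm

T = A_s f_y = 2070 × 420 = 869400 N = 869.4 kN.
Setting C = 0.85 f'_c a b equal to T: a = 869400/(0.85 × 23.4 × 255) = 171.413 mm.
With β₁ = 0.85, c = a/β₁ = 171.413/0.85 = 201.7 mm.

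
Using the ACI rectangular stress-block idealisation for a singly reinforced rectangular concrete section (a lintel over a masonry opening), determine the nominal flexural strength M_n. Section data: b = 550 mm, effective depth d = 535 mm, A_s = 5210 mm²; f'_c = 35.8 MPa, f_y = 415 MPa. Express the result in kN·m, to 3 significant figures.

M_n ≈ 1020 kN·m

T = A_s f_y = 5210 × 415 = 2162150 N = 2162.15 kN.
From C = T: a = T/(0.85 f'_c b) = 2162150/(0.85 × 35.8 × 550) = 129.19 mm.
M_n = T(d − a/2) = 2162.15 kN × (535 − 64.595) mm = 1017.09 kN·m.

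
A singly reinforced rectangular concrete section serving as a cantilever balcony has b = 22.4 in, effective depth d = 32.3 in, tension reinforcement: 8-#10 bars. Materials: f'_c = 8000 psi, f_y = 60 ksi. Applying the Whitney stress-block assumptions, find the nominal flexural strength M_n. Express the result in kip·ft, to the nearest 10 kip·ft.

M_n ≈ 1540 kip·ft

A_s = 8 × 1.27 = 10.16 in².
T = A_s f_y = 10.16 × 60 = 609.6 kips.
a = T/(0.85 f'_c b) = 609.6/(0.85 × 8 × 22.4) = 4.002 in.
M_n = T(d − a/2) = 609.6 × (32.3 − 2.001) = 18470.3 kip·in = 18470.3/12 = 1539.19 kip·ft.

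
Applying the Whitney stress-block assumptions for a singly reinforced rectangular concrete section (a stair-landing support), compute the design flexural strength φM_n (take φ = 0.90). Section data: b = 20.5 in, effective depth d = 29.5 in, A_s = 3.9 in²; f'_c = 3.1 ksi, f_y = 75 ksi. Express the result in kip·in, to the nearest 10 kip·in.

φM_n ≈ 7050 kip·in

T = A_s f_y = 3.9 × 75 = 292.5 kips.
a = T/(0.85 f'_c b) = 292.5/(0.85 × 3.1 × 20.5) = 5.415 in.
M_n = T(d − a/2) = 292.5 × (29.5 − 2.7075) = 7836.8 kip·in.
φM_n = 0.90 × 7836.8 = 7053.1 kip·in.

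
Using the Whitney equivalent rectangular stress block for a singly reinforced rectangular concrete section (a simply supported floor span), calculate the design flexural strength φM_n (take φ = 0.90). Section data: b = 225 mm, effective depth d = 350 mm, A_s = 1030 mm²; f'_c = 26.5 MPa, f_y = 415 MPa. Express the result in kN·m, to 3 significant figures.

φM_n ≈ 118 kN·m

T = A_s f_y = 1030 × 415 = 427450 N = 427.45 kN.
From C = T: a = T/(0.85 f'_c b) = 427450/(0.85 × 26.5 × 225) = 84.34 mm.
M_n = T(d − a/2) = 427.45 kN × (350 − 42.17) mm = 131.58 kN·m.
φM_n = 0.90 × 131.58 = 118.42 kN·m.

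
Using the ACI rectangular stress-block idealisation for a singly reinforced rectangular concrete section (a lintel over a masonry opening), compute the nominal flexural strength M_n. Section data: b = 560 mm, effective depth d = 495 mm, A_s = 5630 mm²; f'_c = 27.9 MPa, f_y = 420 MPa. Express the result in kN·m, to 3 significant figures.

T = A_s f_y = 5630 × 420 = 2364600 N = 2364.6 kN.
From C = T: a = T/(0.85 f'_c b) = 2364600/(0.85 × 27.9 × 560) = 178.05 mm.
M_n = T(d − a/2) = 2364.6 kN × (495 − 89.025) mm = 959.97 kN·m.

M_n ≈ 960 kN·m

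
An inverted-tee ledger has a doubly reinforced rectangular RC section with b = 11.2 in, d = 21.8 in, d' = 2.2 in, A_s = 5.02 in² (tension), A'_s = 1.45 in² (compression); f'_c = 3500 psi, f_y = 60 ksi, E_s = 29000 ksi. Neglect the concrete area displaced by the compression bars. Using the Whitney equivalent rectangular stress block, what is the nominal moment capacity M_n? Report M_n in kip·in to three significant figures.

M_n ≈ 5690 kip·in

Assume both steels yield.
a = (A_s − A'_s) f_y/(0.85 f'_c b) = (5.02 − 1.45) × 60/(0.85 × 3.5 × 11.2) = 6.429 in.
c = a/β₁ = 6.429/0.85 = 7.564 in; ε'_s = 0.003(c − d')/c = 0.0021 ≥ ε_y = 0.0021, so the compression steel yields.
M_n = (A_s − A'_s) f_y (d − a/2) + A'_s f_y (d − d') = 214.2 × (21.8 − 3.2145) + 87 × (21.8 − 2.2) = 3981.0 + 1705.2 = 5686.2 kip·in.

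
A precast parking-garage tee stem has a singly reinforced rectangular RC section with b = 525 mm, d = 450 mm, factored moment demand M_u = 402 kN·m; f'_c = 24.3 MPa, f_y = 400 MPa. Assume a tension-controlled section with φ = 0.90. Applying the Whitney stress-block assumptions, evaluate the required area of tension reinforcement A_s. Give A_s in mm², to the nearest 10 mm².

A_s ≈ 2800 mm²

M_n = M_u/φ = 402/0.90 = 446.667 kN·m.
With M_n = 0.85 f'_c a b (d − a/2), solve the quadratic for a:
a = d − √(d² − 2M_n/(0.85 f'_c b)) = 450 − √(450² − 2 × 446.667×10⁶/(0.85 × 24.3 × 525)) = 103.42 mm.
A_s = 0.85 f'_c a b / f_y = 0.85 × 24.3 × 103.42 × 525 / 400 = 2803.7 mm².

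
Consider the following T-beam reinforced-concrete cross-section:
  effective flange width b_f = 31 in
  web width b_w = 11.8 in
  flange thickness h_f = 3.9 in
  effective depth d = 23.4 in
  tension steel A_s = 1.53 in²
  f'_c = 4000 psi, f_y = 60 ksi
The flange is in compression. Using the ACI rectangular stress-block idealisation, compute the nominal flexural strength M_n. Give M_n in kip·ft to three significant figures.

M_n ≈ 176 kip·ft

Tension: T = A_s f_y = 1.53 × 60 = 91.8 kips.
Try a within the flange: a = T/(0.85 f'_c b_f) = 91.8/(0.85 × 4 × 31) = 0.871 in.
Since a = 0.871 ≤ h_f = 3.9 in, the stress block lies entirely in the flange; analyse as a rectangular beam of width b_f.
M_n = T(d − a/2) = 91.8 × (23.4 − 0.4355) = 2108.1 kip·in.
M_n = 2108.1/12 = 175.68 kip·ft.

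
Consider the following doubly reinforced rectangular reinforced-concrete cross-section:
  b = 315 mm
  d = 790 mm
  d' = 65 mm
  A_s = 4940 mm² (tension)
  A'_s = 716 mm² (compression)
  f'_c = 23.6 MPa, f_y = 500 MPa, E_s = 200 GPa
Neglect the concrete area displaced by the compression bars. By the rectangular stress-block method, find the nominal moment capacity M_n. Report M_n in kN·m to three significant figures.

M_n ≈ 1580 kN·m

Assume both tension and compression steel yield.
Net tension couple steel: A_s − A'_s = 4224 mm².
a = (A_s − A'_s) f_y / (0.85 f'_c b) = 2112000/(0.85 × 23.6 × 315) = 334.24 mm.
c = a/β₁ = 334.24/0.85 = 393.22 mm; ε'_s = 0.003(c − d')/c = 0.0025 ≥ f_y/E_s = 0.0025, so compression steel does yield.
M_n = (A_s − A'_s) f_y (d − a/2) + A'_s f_y (d − d') = [2112000 × (790 − 167.12) + 358000 × (790 − 65)] × 10⁻⁶ = 1315.52 + 259.55 = 1575.07 kN·m.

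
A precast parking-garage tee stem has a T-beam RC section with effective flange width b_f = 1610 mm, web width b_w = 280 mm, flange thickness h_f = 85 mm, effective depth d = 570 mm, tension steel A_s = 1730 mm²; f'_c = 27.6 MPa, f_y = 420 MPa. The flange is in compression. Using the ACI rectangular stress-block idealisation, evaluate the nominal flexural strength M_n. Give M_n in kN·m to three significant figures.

Tension: T = A_s f_y = 1730 × 420 = 726600 N.
Try a within the flange: a = T/(0.85 f'_c b_f) = 726600/(0.85 × 27.6 × 1610) = 19.24 mm.
Since a = 19.24 ≤ h_f = 85 mm, the stress block lies entirely in the flange; analyse as a rectangular beam of width b_f.
M_n = T(d − a/2) = 726600 × (570 − 9.62) = 407.17 × 10⁶ N·mm.
M_n = 407.17 kN·m.

M_n ≈ 407 kN·m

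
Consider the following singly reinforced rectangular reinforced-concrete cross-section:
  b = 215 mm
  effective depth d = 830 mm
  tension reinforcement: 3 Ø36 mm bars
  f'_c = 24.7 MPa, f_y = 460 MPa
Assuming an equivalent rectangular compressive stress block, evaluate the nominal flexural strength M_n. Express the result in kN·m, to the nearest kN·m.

M_n ≈ 947 kN·m

A_s = 3 × 1018 = 3054 mm².
T = A_s f_y = 3054 × 460 = 1404840 N = 1404.84 kN.
From C = T: a = T/(0.85 f'_c b) = 1404840/(0.85 × 24.7 × 215) = 311.22 mm.
M_n = T(d − a/2) = 1404.84 kN × (830 − 155.61) mm = 947.41 kN·m.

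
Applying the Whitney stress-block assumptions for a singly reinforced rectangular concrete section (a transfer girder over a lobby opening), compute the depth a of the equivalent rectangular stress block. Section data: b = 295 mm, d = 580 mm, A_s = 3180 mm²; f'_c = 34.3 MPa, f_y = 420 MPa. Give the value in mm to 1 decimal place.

a ≈ 155.3 mm

T = A_s f_y = 3180 × 420 = 1335600 N = 1335.6 kN.
Setting C = 0.85 f'_c a b equal to T: a = 1335600/(0.85 × 34.3 × 295) = 155.3 mm.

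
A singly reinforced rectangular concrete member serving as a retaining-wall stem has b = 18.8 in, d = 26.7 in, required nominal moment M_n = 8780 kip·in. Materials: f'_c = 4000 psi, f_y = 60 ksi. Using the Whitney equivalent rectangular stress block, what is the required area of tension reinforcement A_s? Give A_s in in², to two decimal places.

A_s ≈ 6.14 in²

From M_n = 0.85 f'_c a b (d − a/2):
a = d − √(d² − 2M_n/(0.85 f'_c b)) = 26.7 − √(26.7² − 2 × 8780/(0.85 × 4 × 18.8)) = 5.767 in.
A_s = 0.85 f'_c a b / f_y = 0.85 × 4 × 5.767 × 18.8 / 60 = 6.144 in².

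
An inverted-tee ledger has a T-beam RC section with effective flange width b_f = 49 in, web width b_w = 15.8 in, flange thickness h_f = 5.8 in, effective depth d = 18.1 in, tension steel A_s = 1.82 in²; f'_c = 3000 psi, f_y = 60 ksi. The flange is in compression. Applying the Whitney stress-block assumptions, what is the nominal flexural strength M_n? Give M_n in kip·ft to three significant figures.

M_n ≈ 161 kip·ft

Tension: T = A_s f_y = 1.82 × 60 = 109.2 kips.
Try a within the flange: a = T/(0.85 f'_c b_f) = 109.2/(0.85 × 3 × 49) = 0.874 in.
Since a = 0.874 ≤ h_f = 5.8 in, the stress block lies entirely in the flange; analyse as a rectangular beam of width b_f.
M_n = T(d − a/2) = 109.2 × (18.1 − 0.437) = 1928.8 kip·in.
M_n = 1928.8/12 = 160.73 kip·ft.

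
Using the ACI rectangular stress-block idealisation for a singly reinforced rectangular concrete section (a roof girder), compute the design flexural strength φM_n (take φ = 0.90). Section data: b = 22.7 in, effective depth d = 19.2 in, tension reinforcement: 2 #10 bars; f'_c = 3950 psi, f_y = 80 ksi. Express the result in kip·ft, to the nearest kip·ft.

A_s = 2 × 1.27 = 2.54 in².
T = A_s f_y = 2.54 × 80 = 203.2 kips.
a = T/(0.85 f'_c b) = 203.2/(0.85 × 3.95 × 22.7) = 2.666 in.
M_n = T(d − a/2) = 203.2 × (19.2 − 1.333) = 3630.6 kip·in = 3630.6/12 = 302.55 kip·ft.
φM_n = 0.90 × 302.55 = 272.30 kip·ft.

φM_n ≈ 272 kip·ft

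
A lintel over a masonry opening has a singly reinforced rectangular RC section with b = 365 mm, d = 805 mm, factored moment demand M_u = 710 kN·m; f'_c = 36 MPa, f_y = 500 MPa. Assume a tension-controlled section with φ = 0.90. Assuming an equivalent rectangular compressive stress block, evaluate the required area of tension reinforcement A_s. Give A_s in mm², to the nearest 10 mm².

M_n = M_u/φ = 710/0.90 = 788.889 kN·m.
With M_n = 0.85 f'_c a b (d − a/2), solve the quadratic for a:
a = d − √(d² − 2M_n/(0.85 f'_c b)) = 805 − √(805² − 2 × 788.889×10⁶/(0.85 × 36 × 365)) = 93.13 mm.
A_s = 0.85 f'_c a b / f_y = 0.85 × 36 × 93.13 × 365 / 500 = 2080.3 mm².

A_s ≈ 2080 mm²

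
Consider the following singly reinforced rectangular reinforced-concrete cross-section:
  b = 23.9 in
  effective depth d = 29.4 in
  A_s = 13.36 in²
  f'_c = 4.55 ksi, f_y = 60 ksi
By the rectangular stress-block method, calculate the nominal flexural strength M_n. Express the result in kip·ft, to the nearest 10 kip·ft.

T = A_s f_y = 13.36 × 60 = 801.6 kips.
a = T/(0.85 f'_c b) = 801.6/(0.85 × 4.55 × 23.9) = 8.672 in.
M_n = T(d − a/2) = 801.6 × (29.4 − 4.336) = 20091.3 kip·in = 20091.3/12 = 1674.28 kip·ft.

M_n ≈ 1670 kip·ft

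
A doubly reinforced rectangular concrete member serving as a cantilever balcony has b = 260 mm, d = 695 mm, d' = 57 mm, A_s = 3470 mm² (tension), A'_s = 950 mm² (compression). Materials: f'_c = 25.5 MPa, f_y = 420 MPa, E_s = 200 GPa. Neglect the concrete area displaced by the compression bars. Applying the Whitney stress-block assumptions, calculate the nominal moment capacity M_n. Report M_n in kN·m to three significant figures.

M_n ≈ 891 kN·m

Assume both tension and compression steel yield.
Net tension couple steel: A_s − A'_s = 2520 mm².
a = (A_s − A'_s) f_y / (0.85 f'_c b) = 1058400/(0.85 × 25.5 × 260) = 187.81 mm.
c = a/β₁ = 187.81/0.85 = 220.95 mm; ε'_s = 0.003(c − d')/c = 0.0022 ≥ f_y/E_s = 0.0021, so compression steel does yield.
M_n = (A_s − A'_s) f_y (d − a/2) + A'_s f_y (d − d') = [1058400 × (695 − 93.905) + 399000 × (695 − 57)] × 10⁻⁶ = 636.20 + 254.56 = 890.76 kN·m.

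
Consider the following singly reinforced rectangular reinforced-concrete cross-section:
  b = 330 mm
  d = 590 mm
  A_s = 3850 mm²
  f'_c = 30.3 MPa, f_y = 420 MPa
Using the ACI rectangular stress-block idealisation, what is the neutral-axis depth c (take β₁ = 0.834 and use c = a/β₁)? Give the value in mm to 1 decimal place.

T = A_s f_y = 3850 × 420 = 1617000 N = 1617 kN.
Setting C = 0.85 f'_c a b equal to T: a = 1617000/(0.85 × 30.3 × 330) = 190.254 mm.
With β₁ = 0.834, c = a/β₁ = 190.254/0.834 = 228.1 mm.

c ≈ 228.1 mm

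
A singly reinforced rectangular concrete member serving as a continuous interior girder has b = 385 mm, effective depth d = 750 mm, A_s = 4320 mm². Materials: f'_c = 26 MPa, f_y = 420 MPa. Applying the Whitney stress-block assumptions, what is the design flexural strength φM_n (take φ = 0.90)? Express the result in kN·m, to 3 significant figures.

T = A_s f_y = 4320 × 420 = 1814400 N = 1814.4 kN.
From C = T: a = T/(0.85 f'_c b) = 1814400/(0.85 × 26 × 385) = 213.25 mm.
M_n = T(d − a/2) = 1814.4 kN × (750 − 106.625) mm = 1167.34 kN·m.
φM_n = 0.90 × 1167.34 = 1050.61 kN·m.

φM_n ≈ 1050 kN·m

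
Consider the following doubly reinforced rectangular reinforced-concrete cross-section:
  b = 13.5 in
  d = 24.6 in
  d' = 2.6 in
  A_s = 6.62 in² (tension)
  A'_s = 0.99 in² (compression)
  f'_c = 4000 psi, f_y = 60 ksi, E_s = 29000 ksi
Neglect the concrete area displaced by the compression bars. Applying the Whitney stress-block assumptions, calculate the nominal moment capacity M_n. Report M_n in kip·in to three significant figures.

M_n ≈ 8370 kip·in

Assume both steels yield.
a = (A_s − A'_s) f_y/(0.85 f'_c b) = (6.62 − 0.99) × 60/(0.85 × 4 × 13.5) = 7.359 in.
c = a/β₁ = 7.359/0.85 = 8.658 in; ε'_s = 0.003(c − d')/c = 0.0021 ≥ ε_y = 0.0021, so the compression steel yields.
M_n = (A_s − A'_s) f_y (d − a/2) + A'_s f_y (d − d') = 337.8 × (24.6 − 3.6795) + 59.4 × (24.6 − 2.6) = 7066.9 + 1306.8 = 8373.7 kip·in.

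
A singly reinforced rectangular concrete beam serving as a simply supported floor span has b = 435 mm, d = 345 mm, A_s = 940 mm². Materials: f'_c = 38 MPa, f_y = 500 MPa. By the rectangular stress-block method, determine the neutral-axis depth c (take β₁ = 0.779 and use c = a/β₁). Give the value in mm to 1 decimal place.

T = A_s f_y = 940 × 500 = 470000 N = 470 kN.
Setting C = 0.85 f'_c a b equal to T: a = 470000/(0.85 × 38 × 435) = 33.451 mm.
With β₁ = 0.779, c = a/β₁ = 33.451/0.779 = 42.9 mm.

c ≈ 42.9 mm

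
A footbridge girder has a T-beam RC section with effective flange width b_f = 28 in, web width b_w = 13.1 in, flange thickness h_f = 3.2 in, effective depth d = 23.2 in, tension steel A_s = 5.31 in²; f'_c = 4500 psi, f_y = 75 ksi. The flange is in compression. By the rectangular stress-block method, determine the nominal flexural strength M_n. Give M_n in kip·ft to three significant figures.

Tension: T = A_s f_y = 5.31 × 75 = 398.25 kips.
Try a within the flange: a = T/(0.85 f'_c b_f) = 398.25/(0.85 × 4.5 × 28) = 3.718 in.
a = 3.718 > h_f = 3.2 in: the block extends into the web. Split into flange-overhang and web parts.
C_f = 0.85 f'_c (b_f − b_w) h_f = 0.85 × 4.5 × (28 − 13.1) × 3.2 = 182.4 kips.
Remaining web compression depth: a_w = (T − C_f)/(0.85 f'_c b_w) = (398.25 − 182.4)/(0.85 × 4.5 × 13.1) = 4.308 in.
M_n = C_f(d − h_f/2) + (T − C_f)(d − a_w/2) = 182.4 × (23.2 − 1.6) + 215.85 × (23.2 − 2.154) = 3939.8 + 4542.8 = 8482.6 kip·in.
M_n = 8482.6/12 = 706.88 kip·ft.

M_n ≈ 707 kip·ft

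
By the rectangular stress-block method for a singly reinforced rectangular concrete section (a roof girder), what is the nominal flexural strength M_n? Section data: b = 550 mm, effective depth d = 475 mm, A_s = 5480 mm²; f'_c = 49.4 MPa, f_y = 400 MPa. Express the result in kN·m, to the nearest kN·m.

M_n ≈ 937 kN·m

T = A_s f_y = 5480 × 400 = 2192000 N = 2192 kN.
From C = T: a = T/(0.85 f'_c b) = 2192000/(0.85 × 49.4 × 550) = 94.91 mm.
M_n = T(d − a/2) = 2192 kN × (475 − 47.455) mm = 937.18 kN·m.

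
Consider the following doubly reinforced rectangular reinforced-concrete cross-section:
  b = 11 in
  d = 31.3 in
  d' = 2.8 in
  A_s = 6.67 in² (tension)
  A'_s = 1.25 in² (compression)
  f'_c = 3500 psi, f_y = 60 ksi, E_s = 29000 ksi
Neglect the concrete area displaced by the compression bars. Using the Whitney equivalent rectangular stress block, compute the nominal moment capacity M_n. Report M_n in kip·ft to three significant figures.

M_n ≈ 892 kip·ft

Assume both steels yield.
a = (A_s − A'_s) f_y/(0.85 f'_c b) = (6.67 − 1.25) × 60/(0.85 × 3.5 × 11) = 9.937 in.
c = a/β₁ = 9.937/0.85 = 11.691 in; ε'_s = 0.003(c − d')/c = 0.0023 ≥ ε_y = 0.0021, so the compression steel yields.
M_n = (A_s − A'_s) f_y (d − a/2) + A'_s f_y (d − d') = 325.2 × (31.3 − 4.9685) + 75 × (31.3 − 2.8) = 8563.0 + 2137.5 = 10700.5 kip·in = 10700.5/12 = 891.71 kip·ft.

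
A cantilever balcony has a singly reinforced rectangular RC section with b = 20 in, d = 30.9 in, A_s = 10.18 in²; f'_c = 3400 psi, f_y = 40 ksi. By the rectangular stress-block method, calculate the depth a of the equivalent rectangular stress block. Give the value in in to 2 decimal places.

a ≈ 7.04 in

T = A_s f_y = 10.18 × 40 = 407.2 kips.
a = T/(0.85 f'_c b) = 407.2/(0.85 × 3.4 × 20) = 7.04 in.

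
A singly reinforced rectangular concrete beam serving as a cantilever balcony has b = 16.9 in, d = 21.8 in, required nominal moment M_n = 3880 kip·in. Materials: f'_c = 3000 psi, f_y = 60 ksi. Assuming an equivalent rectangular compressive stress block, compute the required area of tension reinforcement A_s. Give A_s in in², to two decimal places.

A_s ≈ 3.32 in²

From M_n = 0.85 f'_c a b (d − a/2):
a = d − √(d² − 2M_n/(0.85 f'_c b)) = 21.8 − √(21.8² − 2 × 3880/(0.85 × 3 × 16.9)) = 4.619 in.
A_s = 0.85 f'_c a b / f_y = 0.85 × 3 × 4.619 × 16.9 / 60 = 3.318 in².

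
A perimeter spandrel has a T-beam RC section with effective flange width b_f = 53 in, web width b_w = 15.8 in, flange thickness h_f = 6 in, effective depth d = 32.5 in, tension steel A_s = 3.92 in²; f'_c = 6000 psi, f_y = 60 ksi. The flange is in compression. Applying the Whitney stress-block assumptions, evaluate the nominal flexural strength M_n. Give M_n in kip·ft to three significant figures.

M_n ≈ 628 kip·ft

Tension: T = A_s f_y = 3.92 × 60 = 235.2 kips.
Try a within the flange: a = T/(0.85 f'_c b_f) = 235.2/(0.85 × 6 × 53) = 0.870 in.
Since a = 0.870 ≤ h_f = 6 in, the stress block lies entirely in the flange; analyse as a rectangular beam of width b_f.
M_n = T(d − a/2) = 235.2 × (32.5 − 0.435) = 7541.7 kip·in.
M_n = 7541.7/12 = 628.48 kip·ft.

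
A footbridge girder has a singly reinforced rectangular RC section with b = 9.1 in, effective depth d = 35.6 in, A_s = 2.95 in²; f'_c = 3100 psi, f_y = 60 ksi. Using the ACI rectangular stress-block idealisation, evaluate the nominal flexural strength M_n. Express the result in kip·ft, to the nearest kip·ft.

M_n ≈ 471 kip·ft

T = A_s f_y = 2.95 × 60 = 177 kips.
a = T/(0.85 f'_c b) = 177/(0.85 × 3.1 × 9.1) = 7.382 in.
M_n = T(d − a/2) = 177 × (35.6 − 3.691) = 5647.9 kip·in = 5647.9/12 = 470.66 kip·ft.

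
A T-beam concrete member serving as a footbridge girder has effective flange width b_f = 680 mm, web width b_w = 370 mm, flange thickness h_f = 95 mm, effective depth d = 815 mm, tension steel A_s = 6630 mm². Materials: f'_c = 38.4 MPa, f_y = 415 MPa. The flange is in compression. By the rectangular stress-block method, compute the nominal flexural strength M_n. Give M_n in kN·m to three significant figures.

Tension: T = A_s f_y = 6630 × 415 = 2751450 N.
Try a within the flange: a = T/(0.85 f'_c b_f) = 2751450/(0.85 × 38.4 × 680) = 123.97 mm.
a = 123.97 > h_f = 95 mm: the block extends into the web. Split into flange-overhang and web parts.
C_f = 0.85 f'_c (b_f − b_w) h_f = 0.85 × 38.4 × (680 − 370) × 95 = 961248 N.
Remaining web compression depth: a_w = (T − C_f)/(0.85 f'_c b_w) = (2751450 − 961248)/(0.85 × 38.4 × 370) = 148.23 mm.
M_n = C_f(d − h_f/2) + (T − C_f)(d − a_w/2) = 961248 × (815 − 47.5) + 1790202 × (815 − 74.115) = 737.76 + 1326.33 = 2064.09 × 10⁶ N·mm.
M_n = 2064.09 kN·m.

M_n ≈ 2060 kN·m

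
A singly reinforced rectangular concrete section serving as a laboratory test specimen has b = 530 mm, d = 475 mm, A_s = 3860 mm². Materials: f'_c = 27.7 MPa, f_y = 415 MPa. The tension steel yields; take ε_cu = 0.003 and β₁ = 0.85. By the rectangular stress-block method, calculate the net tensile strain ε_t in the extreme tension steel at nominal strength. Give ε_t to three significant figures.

a = A_s f_y/(0.85 f'_c b) = 128.37 mm.
β₁ = 0.85, so c = a/β₁ = 128.37/0.85 = 151.02 mm.
From the linear strain diagram with ε_cu = 0.003: ε_t = 0.003 (d − c)/c = 0.003 × (475 − 151.02)/151.02 = 0.00644.
Since ε_t ≥ 0.005, the section is tension-controlled.

ε_t ≈ 0.00644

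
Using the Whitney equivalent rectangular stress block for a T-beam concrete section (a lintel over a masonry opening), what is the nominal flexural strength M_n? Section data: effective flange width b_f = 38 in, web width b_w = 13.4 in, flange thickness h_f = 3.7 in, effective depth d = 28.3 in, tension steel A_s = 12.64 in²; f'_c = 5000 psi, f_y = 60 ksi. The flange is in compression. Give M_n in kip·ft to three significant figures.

M_n ≈ 1630 kip·ft

Tension: T = A_s f_y = 12.64 × 60 = 758.4 kips.
Try a within the flange: a = T/(0.85 f'_c b_f) = 758.4/(0.85 × 5 × 38) = 4.696 in.
a = 4.696 > h_f = 3.7 in: the block extends into the web. Split into flange-overhang and web parts.
C_f = 0.85 f'_c (b_f − b_w) h_f = 0.85 × 5 × (38 − 13.4) × 3.7 = 386.8 kips.
Remaining web compression depth: a_w = (T − C_f)/(0.85 f'_c b_w) = (758.4 − 386.8)/(0.85 × 5 × 13.4) = 6.525 in.
M_n = C_f(d − h_f/2) + (T − C_f)(d − a_w/2) = 386.8 × (28.3 − 1.85) + 371.6 × (28.3 − 3.2625) = 10230.9 + 9303.9 = 19534.8 kip·in.
M_n = 19534.8/12 = 1627.90 kip·ft.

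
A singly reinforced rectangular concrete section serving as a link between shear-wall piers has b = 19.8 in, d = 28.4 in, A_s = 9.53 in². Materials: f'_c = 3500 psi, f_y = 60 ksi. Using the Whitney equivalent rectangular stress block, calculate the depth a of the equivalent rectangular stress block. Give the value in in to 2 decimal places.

T = A_s f_y = 9.53 × 60 = 571.8 kips.
a = T/(0.85 f'_c b) = 571.8/(0.85 × 3.5 × 19.8) = 9.71 in.

a ≈ 9.71 in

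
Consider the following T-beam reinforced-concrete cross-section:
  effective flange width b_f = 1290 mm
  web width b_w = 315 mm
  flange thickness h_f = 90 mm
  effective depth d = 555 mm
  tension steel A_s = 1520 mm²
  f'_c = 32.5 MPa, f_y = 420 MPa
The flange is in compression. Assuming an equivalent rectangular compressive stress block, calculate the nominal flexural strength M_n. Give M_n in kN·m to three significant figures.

M_n ≈ 349 kN·m

Tension: T = A_s f_y = 1520 × 420 = 638400 N.
Try a within the flange: a = T/(0.85 f'_c b_f) = 638400/(0.85 × 32.5 × 1290) = 17.91 mm.
Since a = 17.91 ≤ h_f = 90 mm, the stress block lies entirely in the flange; analyse as a rectangular beam of width b_f.
M_n = T(d − a/2) = 638400 × (555 − 8.955) = 348.60 × 10⁶ N·mm.
M_n = 348.60 kN·m.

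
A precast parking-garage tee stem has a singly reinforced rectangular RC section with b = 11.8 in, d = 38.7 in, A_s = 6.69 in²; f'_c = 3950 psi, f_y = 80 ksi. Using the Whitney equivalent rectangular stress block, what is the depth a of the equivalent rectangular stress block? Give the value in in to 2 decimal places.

a ≈ 13.51 in

T = A_s f_y = 6.69 × 80 = 535.2 kips.
a = T/(0.85 f'_c b) = 535.2/(0.85 × 3.95 × 11.8) = 13.51 in.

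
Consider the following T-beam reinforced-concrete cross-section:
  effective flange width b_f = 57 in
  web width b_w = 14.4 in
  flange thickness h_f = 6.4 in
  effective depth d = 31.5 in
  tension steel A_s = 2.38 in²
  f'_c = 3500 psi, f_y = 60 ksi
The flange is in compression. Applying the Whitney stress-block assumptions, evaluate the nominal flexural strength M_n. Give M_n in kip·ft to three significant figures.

Tension: T = A_s f_y = 2.38 × 60 = 142.8 kips.
Try a within the flange: a = T/(0.85 f'_c b_f) = 142.8/(0.85 × 3.5 × 57) = 0.842 in.
Since a = 0.842 ≤ h_f = 6.4 in, the stress block lies entirely in the flange; analyse as a rectangular beam of width b_f.
M_n = T(d − a/2) = 142.8 × (31.5 − 0.421) = 4438.1 kip·in.
M_n = 4438.1/12 = 369.84 kip·ft.

M_n ≈ 370 kip·ft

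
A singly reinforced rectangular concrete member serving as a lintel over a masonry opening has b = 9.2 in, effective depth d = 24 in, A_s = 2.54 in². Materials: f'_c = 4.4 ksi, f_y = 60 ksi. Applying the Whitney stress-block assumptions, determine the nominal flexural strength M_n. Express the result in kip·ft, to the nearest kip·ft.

T = A_s f_y = 2.54 × 60 = 152.4 kips.
a = T/(0.85 f'_c b) = 152.4/(0.85 × 4.4 × 9.2) = 4.429 in.
M_n = T(d − a/2) = 152.4 × (24 − 2.2145) = 3320.1 kip·in = 3320.1/12 = 276.68 kip·ft.

M_n ≈ 277 kip·ft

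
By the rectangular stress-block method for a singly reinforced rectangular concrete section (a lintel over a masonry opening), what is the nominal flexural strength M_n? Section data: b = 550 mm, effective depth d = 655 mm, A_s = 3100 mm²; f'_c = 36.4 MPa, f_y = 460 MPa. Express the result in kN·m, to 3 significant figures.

T = A_s f_y = 3100 × 460 = 1426000 N = 1426 kN.
From C = T: a = T/(0.85 f'_c b) = 1426000/(0.85 × 36.4 × 550) = 83.80 mm.
M_n = T(d − a/2) = 1426 kN × (655 − 41.9) mm = 874.28 kN·m.

M_n ≈ 874 kN·m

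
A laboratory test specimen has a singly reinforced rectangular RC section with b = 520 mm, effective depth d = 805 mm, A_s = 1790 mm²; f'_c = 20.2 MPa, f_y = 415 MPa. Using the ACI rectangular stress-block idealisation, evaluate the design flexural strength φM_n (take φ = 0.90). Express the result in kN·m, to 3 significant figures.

T = A_s f_y = 1790 × 415 = 742850 N = 742.85 kN.
From C = T: a = T/(0.85 f'_c b) = 742850/(0.85 × 20.2 × 520) = 83.20 mm.
M_n = T(d − a/2) = 742.85 kN × (805 − 41.6) mm = 567.09 kN·m.
φM_n = 0.90 × 567.09 = 510.38 kN·m.

φM_n ≈ 510 kN·m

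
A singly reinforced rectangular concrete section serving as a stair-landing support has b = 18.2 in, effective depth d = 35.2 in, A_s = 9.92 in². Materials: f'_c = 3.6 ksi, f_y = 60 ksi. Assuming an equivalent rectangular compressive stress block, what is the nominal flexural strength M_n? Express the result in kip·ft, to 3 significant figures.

M_n ≈ 1480 kip·ft

T = A_s f_y = 9.92 × 60 = 595.2 kips.
a = T/(0.85 f'_c b) = 595.2/(0.85 × 3.6 × 18.2) = 10.687 in.
M_n = T(d − a/2) = 595.2 × (35.2 − 5.3435) = 17770.6 kip·in = 17770.6/12 = 1480.88 kip·ft.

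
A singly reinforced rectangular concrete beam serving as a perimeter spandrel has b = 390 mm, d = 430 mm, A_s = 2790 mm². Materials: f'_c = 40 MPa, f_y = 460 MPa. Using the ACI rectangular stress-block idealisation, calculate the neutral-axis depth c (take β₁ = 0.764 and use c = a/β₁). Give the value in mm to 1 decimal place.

c ≈ 126.7 mm

T = A_s f_y = 2790 × 460 = 1283400 N = 1283.4 kN.
Setting C = 0.85 f'_c a b equal to T: a = 1283400/(0.85 × 40 × 390) = 96.787 mm.
With β₁ = 0.764, c = a/β₁ = 96.787/0.764 = 126.7 mm.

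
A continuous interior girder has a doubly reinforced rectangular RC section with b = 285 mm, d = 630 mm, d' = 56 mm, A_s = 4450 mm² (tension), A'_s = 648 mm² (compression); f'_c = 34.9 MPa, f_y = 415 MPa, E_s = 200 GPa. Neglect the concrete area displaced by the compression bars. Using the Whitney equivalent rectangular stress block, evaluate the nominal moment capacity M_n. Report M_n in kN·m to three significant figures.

Assume both tension and compression steel yield.
Net tension couple steel: A_s − A'_s = 3802 mm².
a = (A_s − A'_s) f_y / (0.85 f'_c b) = 1577830/(0.85 × 34.9 × 285) = 186.63 mm.
c = a/β₁ = 186.63/0.801 = 233.00 mm; ε'_s = 0.003(c − d')/c = 0.0023 ≥ f_y/E_s = 0.0021, so compression steel does yield.
M_n = (A_s − A'_s) f_y (d − a/2) + A'_s f_y (d − d') = [1577830 × (630 − 93.315) + 268920 × (630 − 56)] × 10⁻⁶ = 846.80 + 154.36 = 1001.16 kN·m.

M_n ≈ 1000 kN·m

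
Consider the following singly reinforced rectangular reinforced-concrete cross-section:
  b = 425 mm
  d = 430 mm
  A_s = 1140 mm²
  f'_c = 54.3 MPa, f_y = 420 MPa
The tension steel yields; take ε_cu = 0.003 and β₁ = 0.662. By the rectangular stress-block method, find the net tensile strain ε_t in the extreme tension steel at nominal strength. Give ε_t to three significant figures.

ε_t ≈ 0.0320

a = A_s f_y/(0.85 f'_c b) = 24.41 mm.
β₁ = 0.662, so c = a/β₁ = 24.41/0.662 = 36.87 mm.
From the linear strain diagram with ε_cu = 0.003: ε_t = 0.003 (d − c)/c = 0.003 × (430 − 36.87)/36.87 = 0.0320.
Since ε_t ≥ 0.005, the section is tension-controlled.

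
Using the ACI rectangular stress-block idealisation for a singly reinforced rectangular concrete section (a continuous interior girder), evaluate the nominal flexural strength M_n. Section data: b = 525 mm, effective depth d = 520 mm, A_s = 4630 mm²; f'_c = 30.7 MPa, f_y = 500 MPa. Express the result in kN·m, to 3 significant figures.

T = A_s f_y = 4630 × 500 = 2315000 N = 2315 kN.
From C = T: a = T/(0.85 f'_c b) = 2315000/(0.85 × 30.7 × 525) = 168.98 mm.
M_n = T(d − a/2) = 2315 kN × (520 − 84.49) mm = 1008.21 kN·m.

M_n ≈ 1010 kN·m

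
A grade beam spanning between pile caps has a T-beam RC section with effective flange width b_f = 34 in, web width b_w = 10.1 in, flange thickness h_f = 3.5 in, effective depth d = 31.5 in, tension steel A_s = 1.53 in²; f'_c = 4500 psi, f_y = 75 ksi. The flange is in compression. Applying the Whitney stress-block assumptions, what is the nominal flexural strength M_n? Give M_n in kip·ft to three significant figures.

Tension: T = A_s f_y = 1.53 × 75 = 114.75 kips.
Try a within the flange: a = T/(0.85 f'_c b_f) = 114.75/(0.85 × 4.5 × 34) = 0.882 in.
Since a = 0.882 ≤ h_f = 3.5 in, the stress block lies entirely in the flange; analyse as a rectangular beam of width b_f.
M_n = T(d − a/2) = 114.75 × (31.5 − 0.441) = 3564.0 kip·in.
M_n = 3564.0/12 = 297.00 kip·ft.

M_n ≈ 297 kip·ft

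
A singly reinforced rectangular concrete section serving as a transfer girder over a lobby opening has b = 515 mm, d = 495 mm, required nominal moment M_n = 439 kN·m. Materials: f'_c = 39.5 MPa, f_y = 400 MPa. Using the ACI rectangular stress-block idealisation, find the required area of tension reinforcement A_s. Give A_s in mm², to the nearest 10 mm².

A_s ≈ 2350 mm²

With M_n = 0.85 f'_c a b (d − a/2), solve the quadratic for a:
a = d − √(d² − 2M_n/(0.85 f'_c b)) = 495 − √(495² − 2 × 439×10⁶/(0.85 × 39.5 × 515)) = 54.26 mm.
A_s = 0.85 f'_c a b / f_y = 0.85 × 39.5 × 54.26 × 515 / 400 = 2345.5 mm².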